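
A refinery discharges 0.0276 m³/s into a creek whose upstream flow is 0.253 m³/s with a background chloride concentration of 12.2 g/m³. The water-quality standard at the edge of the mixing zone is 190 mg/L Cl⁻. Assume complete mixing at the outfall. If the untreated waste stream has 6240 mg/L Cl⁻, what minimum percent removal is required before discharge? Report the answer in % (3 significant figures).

70.8 %

Mass balance: 190·0.2806 = 0.0276·Cₑ + 0.253·12.2.
Cₑ = (53.31 − 3.087) / 0.0276 = 1820 mg/L.
Required removal = 1 − 1820/6240 = 70.84 %.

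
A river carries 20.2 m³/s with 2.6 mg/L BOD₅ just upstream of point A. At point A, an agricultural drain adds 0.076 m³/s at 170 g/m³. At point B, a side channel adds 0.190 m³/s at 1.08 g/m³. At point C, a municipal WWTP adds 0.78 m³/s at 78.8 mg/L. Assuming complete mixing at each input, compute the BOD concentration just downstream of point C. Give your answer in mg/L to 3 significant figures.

5.98 mg/L

After input A: C = (20.2·2.6 + 0.076·170) / 20.28 = 3.227 mg/L.
After input B: C = (20.28·3.227 + 0.19·1.08) / 20.47 = 3.208 mg/L.
After input C: C = (20.47·3.208 + 0.78·78.8) / 21.25 = 5.983 mg/L.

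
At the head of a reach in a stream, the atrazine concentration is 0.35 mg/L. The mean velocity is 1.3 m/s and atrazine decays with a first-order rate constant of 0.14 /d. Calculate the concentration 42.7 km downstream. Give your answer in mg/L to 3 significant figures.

Travel time t = 42.7 km / 1.3 m/s = 4.27e+04/1.3 = 3.285e+04 s = 0.3802 d.
First-order decay: C = 0.35·exp(−0.14·0.3802) = 0.35·0.9482 = 0.3319 mg/L.

0.332 mg/L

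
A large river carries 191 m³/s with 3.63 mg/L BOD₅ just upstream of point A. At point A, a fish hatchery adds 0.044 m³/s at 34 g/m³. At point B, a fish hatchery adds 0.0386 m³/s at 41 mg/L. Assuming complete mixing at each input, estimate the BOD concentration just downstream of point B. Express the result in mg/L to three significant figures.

3.64 mg/L

After input A: C = (191·3.63 + 0.044·34) / 191 = 3.637 mg/L.
After input B: C = (191·3.637 + 0.0386·41) / 191.1 = 3.645 mg/L.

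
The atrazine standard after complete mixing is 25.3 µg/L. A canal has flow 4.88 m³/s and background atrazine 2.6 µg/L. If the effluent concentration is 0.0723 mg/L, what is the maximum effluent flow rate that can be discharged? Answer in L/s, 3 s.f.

2.6 µg/L = 0.0026 mg/L.
25.3 µg/L = 0.0253 mg/L.
Mass balance at complete mixing: C_std·(Q_w + Q_r) = Q_w·C_e + Q_r·C_b.
Rearranging, Q_w = Q_r·(C_std − C_b)/(C_e − C_std) = 4.88·(0.0253 − 0.0026) / (0.0723 − 0.0253) = 2.357 m³/s.
= 2357 L/s.

2360 L/s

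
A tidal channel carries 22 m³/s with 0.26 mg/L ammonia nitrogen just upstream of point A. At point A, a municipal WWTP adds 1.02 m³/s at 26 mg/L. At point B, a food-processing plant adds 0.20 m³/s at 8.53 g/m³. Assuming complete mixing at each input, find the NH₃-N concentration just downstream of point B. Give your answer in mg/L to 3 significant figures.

1.46 mg/L

After input A: C = (22·0.26 + 1.02·26) / 23.02 = 1.401 mg/L.
After input B: C = (23.02·1.401 + 0.2·8.53) / 23.22 = 1.462 mg/L.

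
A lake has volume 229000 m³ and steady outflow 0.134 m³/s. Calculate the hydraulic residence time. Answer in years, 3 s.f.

Q = 0.134 m³/s × 3.156e+07 s/yr = 4.229e+06 m³/yr.
Hydraulic residence time τ = V/Q = 229000/4.229e+06 = 0.05415 yr.

0.0542 yr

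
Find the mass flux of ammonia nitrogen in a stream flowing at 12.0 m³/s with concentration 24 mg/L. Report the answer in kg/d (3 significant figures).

24900 kg/d

Mass flux = Q·C = 12 m³/s × 24 g/m³ = 288 g/s.
= 288 g/s × 86.4 = 2.488e+04 kg/d.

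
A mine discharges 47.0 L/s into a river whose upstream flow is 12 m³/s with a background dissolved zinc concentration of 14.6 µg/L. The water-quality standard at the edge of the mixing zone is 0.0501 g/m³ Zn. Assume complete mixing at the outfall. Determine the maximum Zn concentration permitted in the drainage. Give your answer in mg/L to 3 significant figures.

47.0 L/s = 0.047 m³/s.
14.6 µg/L = 0.0146 mg/L.
Mass balance: 0.0501·12.05 = 0.047·Cₑ + 12·0.0146.
Cₑ = (0.6036 − 0.1752) / 0.047 = 9.114 mg/L.

9.11 mg/L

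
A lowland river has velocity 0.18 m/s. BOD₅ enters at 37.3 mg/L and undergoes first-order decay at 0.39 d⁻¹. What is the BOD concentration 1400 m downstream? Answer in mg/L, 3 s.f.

36.0 mg/L

Travel time t = 1400 m / 0.18 m/s = 1400/0.18 = 7778 s = 0.09002 d.
First-order decay: C = 37.3·exp(−0.39·0.09002) = 37.3·0.9655 = 36.01 mg/L.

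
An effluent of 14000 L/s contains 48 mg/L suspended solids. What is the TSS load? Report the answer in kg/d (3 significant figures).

14000 L/s = 14 m³/s.
Mass flux = Q·C = 14 m³/s × 48 g/m³ = 672 g/s.
= 672 g/s × 86.4 = 5.806e+04 kg/d.

58100 kg/d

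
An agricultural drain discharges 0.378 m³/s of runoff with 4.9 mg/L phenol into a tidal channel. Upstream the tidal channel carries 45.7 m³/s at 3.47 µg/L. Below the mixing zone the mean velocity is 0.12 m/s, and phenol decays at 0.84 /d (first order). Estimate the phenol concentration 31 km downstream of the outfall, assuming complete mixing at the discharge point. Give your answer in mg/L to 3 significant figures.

0.00354 mg/L

3.47 µg/L = 0.00347 mg/L.
After complete mixing, C₀ = (0.378·4.9 + 45.7·0.00347) / 46.08 = 0.04364 mg/L.
Travel time t = 3.1e+04 m / 0.12 m/s = 2.583e+05 s = 2.99 d.
C = 0.04364·exp(−0.84·2.99) = 0.04364·0.08114 = 0.003541 mg/L.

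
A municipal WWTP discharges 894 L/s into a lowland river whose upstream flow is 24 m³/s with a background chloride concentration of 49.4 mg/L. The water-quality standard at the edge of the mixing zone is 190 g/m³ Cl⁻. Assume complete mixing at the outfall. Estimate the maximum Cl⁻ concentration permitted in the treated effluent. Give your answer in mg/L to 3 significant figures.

3960 mg/L

894 L/s = 0.894 m³/s.
Mass balance: 190·24.89 = 0.894·Cₑ + 24·49.4.
Cₑ = (4730 − 1186) / 0.894 = 3964 mg/L.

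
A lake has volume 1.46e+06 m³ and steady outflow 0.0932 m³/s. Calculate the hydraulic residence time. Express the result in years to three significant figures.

0.496 yr

Q = 0.0932 m³/s × 3.156e+07 s/yr = 2.941e+06 m³/yr.
Hydraulic residence time τ = V/Q = 1.46e+06/2.941e+06 = 0.4964 yr.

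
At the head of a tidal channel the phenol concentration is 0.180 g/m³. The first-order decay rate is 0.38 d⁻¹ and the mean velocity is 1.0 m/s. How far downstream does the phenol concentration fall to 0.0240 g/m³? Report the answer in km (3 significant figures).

458 km

From C = C₀·e^(−kt), t = ln(C₀/C)/k = ln(0.180/0.0240)/0.38 = 2.015/0.38 = 5.302 d.
Distance = v·t = 1.0 m/s × 4.581e+05 s = 4.581e+05 m = 458.1 km.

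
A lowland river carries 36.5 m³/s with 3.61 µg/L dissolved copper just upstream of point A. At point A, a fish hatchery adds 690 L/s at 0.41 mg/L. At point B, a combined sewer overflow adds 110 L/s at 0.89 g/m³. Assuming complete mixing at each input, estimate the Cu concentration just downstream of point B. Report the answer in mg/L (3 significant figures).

0.0137 mg/L

3.61 µg/L = 0.00361 mg/L.
690 L/s = 0.69 m³/s.
After input A: C = (36.5·0.00361 + 0.69·0.41) / 37.19 = 0.01115 mg/L.
110 L/s = 0.11 m³/s.
After input B: C = (37.19·0.01115 + 0.11·0.89) / 37.3 = 0.01374 mg/L.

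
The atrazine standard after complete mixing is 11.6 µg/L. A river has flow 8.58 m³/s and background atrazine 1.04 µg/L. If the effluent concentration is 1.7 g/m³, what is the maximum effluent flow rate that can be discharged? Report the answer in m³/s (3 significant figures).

0.0537 m³/s

1.04 µg/L = 0.00104 mg/L.
11.6 µg/L = 0.0116 mg/L.
Mass balance at complete mixing: C_std·(Q_w + Q_r) = Q_w·C_e + Q_r·C_b.
Rearranging, Q_w = Q_r·(C_std − C_b)/(C_e − C_std) = 8.58·(0.0116 − 0.00104) / (1.7 − 0.0116) = 0.05366 m³/s.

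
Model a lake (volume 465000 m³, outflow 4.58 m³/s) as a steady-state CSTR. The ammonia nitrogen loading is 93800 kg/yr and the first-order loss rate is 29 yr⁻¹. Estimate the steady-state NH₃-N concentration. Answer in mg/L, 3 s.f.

0.594 mg/L

Outflow Q = 4.58 m³/s × 3.156e+07 s/yr = 1.445e+08 m³/yr.
Steady-state CSTR mass balance: W = Q·C + k·V·C, so C = W/(Q + kV).
Q + kV = 1.445e+08 + 29·465000 = 1.58e+08 m³/yr.
C = 93800/1.58e+08 = 0.0005936 kg/m³ = 0.5936 mg/L.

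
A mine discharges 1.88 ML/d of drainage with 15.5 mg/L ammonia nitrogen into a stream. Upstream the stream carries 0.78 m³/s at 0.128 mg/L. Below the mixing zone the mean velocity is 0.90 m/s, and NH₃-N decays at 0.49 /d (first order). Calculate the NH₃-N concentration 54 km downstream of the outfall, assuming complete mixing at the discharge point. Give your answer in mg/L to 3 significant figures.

0.388 mg/L

1.88 ML/d = 0.02176 m³/s.
After complete mixing, C₀ = (0.02176·15.5 + 0.78·0.128) / 0.8018 = 0.5452 mg/L.
Travel time t = 5.4e+04 m / 0.90 m/s = 6e+04 s = 0.6944 d.
C = 0.5452·exp(−0.49·0.6944) = 0.5452·0.7116 = 0.3879 mg/L.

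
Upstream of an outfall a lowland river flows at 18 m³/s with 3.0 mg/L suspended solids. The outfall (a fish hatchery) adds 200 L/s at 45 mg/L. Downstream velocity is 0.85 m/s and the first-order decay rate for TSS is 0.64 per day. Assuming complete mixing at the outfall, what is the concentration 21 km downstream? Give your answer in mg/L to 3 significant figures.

2.88 mg/L

200 L/s = 0.2 m³/s.
After complete mixing, C₀ = (0.2·45 + 18·3) / 18.2 = 3.462 mg/L.
Travel time t = 2.1e+04 m / 0.85 m/s = 2.471e+04 s = 0.2859 d.
C = 3.462·exp(−0.64·0.2859) = 3.462·0.8328 = 2.883 mg/L.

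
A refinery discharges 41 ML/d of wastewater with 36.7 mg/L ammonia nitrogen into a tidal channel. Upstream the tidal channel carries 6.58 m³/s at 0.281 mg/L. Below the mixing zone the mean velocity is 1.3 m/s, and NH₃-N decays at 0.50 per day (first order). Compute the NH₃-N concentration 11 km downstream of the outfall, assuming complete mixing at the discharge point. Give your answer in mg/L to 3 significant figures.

41 ML/d = 0.4745 m³/s.
After complete mixing, C₀ = (0.4745·36.7 + 6.58·0.281) / 7.055 = 2.731 mg/L.
Travel time t = 1.1e+04 m / 1.3 m/s = 8462 s = 0.09793 d.
C = 2.731·exp(−0.50·0.09793) = 2.731·0.9522 = 2.6 mg/L.

2.60 mg/L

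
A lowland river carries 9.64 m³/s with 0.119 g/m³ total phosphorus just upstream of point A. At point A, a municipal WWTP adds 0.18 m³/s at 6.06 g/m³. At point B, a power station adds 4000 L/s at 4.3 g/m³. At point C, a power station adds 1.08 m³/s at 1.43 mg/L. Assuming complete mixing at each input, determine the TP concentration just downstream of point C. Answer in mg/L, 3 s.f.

After input A: C = (9.64·0.119 + 0.18·6.06) / 9.82 = 0.2279 mg/L.
4000 L/s = 4 m³/s.
After input B: C = (9.82·0.2279 + 4·4.3) / 13.82 = 1.407 mg/L.
After input C: C = (13.82·1.407 + 1.08·1.43) / 14.9 = 1.408 mg/L.

1.41 mg/L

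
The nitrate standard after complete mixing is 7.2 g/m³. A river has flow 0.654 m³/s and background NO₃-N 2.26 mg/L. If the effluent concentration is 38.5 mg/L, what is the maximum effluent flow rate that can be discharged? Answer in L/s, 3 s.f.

103 L/s

Mass balance at complete mixing: C_std·(Q_w + Q_r) = Q_w·C_e + Q_r·C_b.
Rearranging, Q_w = Q_r·(C_std − C_b)/(C_e − C_std) = 0.654·(7.2 − 2.26) / (38.5 − 7.2) = 0.1032 m³/s.
= 103.2 L/s.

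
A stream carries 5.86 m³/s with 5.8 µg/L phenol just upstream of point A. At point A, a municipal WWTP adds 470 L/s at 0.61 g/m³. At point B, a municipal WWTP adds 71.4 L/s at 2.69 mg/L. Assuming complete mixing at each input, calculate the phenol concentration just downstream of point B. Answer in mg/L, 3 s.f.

0.0801 mg/L

5.8 µg/L = 0.0058 mg/L.
470 L/s = 0.47 m³/s.
After input A: C = (5.86·0.0058 + 0.47·0.61) / 6.33 = 0.05066 mg/L.
71.4 L/s = 0.0714 m³/s.
After input B: C = (6.33·0.05066 + 0.0714·2.69) / 6.401 = 0.0801 mg/L.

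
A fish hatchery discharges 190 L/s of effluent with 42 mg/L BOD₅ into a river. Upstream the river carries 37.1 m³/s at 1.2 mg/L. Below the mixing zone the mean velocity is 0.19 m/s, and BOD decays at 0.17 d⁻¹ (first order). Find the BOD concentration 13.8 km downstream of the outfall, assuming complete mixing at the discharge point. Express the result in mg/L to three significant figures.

190 L/s = 0.19 m³/s.
After complete mixing, C₀ = (0.19·42 + 37.1·1.2) / 37.29 = 1.408 mg/L.
Travel time t = 1.38e+04 m / 0.19 m/s = 7.263e+04 s = 0.8406 d.
C = 1.408·exp(−0.17·0.8406) = 1.408·0.8668 = 1.22 mg/L.

1.22 mg/L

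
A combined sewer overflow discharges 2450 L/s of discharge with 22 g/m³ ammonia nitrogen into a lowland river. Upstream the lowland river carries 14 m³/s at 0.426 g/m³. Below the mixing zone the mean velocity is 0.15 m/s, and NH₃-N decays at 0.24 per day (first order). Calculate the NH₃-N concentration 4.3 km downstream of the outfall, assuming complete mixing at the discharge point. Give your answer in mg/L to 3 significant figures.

2450 L/s = 2.45 m³/s.
After complete mixing, C₀ = (2.45·22 + 14·0.426) / 16.45 = 3.639 mg/L.
Travel time t = 4300 m / 0.15 m/s = 2.867e+04 s = 0.3318 d.
C = 3.639·exp(−0.24·0.3318) = 3.639·0.9235 = 3.361 mg/L.

3.36 mg/L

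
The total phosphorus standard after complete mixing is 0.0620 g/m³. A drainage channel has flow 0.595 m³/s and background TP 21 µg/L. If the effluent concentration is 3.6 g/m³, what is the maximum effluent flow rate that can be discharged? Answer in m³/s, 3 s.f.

21 µg/L = 0.021 mg/L.
Mass balance at complete mixing: C_std·(Q_w + Q_r) = Q_w·C_e + Q_r·C_b.
Rearranging, Q_w = Q_r·(C_std − C_b)/(C_e − C_std) = 0.595·(0.062 − 0.021) / (3.6 − 0.062) = 0.006895 m³/s.

0.00690 m³/s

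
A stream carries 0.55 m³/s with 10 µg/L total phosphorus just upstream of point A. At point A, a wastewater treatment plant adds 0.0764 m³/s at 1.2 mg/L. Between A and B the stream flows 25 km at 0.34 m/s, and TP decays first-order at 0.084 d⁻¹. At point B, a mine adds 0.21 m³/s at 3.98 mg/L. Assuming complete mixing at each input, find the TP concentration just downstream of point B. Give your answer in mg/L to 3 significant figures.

1.11 mg/L

10 µg/L = 0.01 mg/L.
After input A: C = (0.55·0.01 + 0.0764·1.2) / 0.6264 = 0.1551 mg/L.
Over the 25 km reach to input B (t = 7.353e+04 s = 0.851 d), decay gives C = 0.1551·exp(−0.084·0.851) = 0.1444 mg/L.
After input B: C = (0.6264·0.1444 + 0.21·3.98) / 0.8364 = 1.107 mg/L.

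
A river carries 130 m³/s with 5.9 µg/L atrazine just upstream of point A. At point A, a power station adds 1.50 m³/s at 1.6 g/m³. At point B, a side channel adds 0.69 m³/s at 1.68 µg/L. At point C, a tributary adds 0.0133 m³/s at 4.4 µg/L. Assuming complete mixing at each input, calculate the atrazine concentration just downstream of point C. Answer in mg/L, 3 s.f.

0.0240 mg/L

5.9 µg/L = 0.0059 mg/L.
After input A: C = (130·0.0059 + 1.5·1.6) / 131.5 = 0.02408 mg/L.
1.68 µg/L = 0.00168 mg/L.
After input B: C = (131.5·0.02408 + 0.69·0.00168) / 132.2 = 0.02397 mg/L.
4.4 µg/L = 0.0044 mg/L.
After input C: C = (132.2·0.02397 + 0.0133·0.0044) / 132.2 = 0.02396 mg/L.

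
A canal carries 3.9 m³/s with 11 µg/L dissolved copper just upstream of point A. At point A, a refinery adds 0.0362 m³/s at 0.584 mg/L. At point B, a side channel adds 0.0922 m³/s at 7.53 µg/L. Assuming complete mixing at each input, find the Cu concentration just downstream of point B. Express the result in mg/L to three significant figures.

11 µg/L = 0.011 mg/L.
After input A: C = (3.9·0.011 + 0.0362·0.584) / 3.936 = 0.01627 mg/L.
7.53 µg/L = 0.00753 mg/L.
After input B: C = (3.936·0.01627 + 0.0922·0.00753) / 4.028 = 0.01607 mg/L.

0.0161 mg/L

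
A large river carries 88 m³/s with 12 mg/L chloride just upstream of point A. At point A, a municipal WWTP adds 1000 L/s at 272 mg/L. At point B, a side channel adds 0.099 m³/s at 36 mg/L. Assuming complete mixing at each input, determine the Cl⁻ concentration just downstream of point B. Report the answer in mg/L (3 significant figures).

1000 L/s = 1 m³/s.
After input A: C = (88·12 + 1·272) / 89 = 14.92 mg/L.
After input B: C = (89·14.92 + 0.099·36) / 89.1 = 14.94 mg/L.

14.9 mg/L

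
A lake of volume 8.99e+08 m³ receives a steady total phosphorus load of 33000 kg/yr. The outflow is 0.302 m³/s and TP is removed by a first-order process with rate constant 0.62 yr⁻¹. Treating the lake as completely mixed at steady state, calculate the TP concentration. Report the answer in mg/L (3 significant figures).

Outflow Q = 0.302 m³/s × 3.156e+07 s/yr = 9.53e+06 m³/yr.
Steady-state CSTR mass balance: W = Q·C + k·V·C, so C = W/(Q + kV).
Q + kV = 9.53e+06 + 0.62·8.99e+08 = 5.669e+08 m³/yr.
C = 33000/5.669e+08 = 5.821e-05 kg/m³ = 0.05821 mg/L.

0.0582 mg/L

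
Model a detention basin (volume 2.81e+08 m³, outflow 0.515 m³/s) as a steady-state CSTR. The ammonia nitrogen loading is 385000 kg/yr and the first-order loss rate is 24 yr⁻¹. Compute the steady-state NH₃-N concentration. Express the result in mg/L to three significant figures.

0.0570 mg/L

Outflow Q = 0.515 m³/s × 3.156e+07 s/yr = 1.625e+07 m³/yr.
Steady-state CSTR mass balance: W = Q·C + k·V·C, so C = W/(Q + kV).
Q + kV = 1.625e+07 + 24·2.81e+08 = 6.76e+09 m³/yr.
C = 385000/6.76e+09 = 5.695e-05 kg/m³ = 0.05695 mg/L.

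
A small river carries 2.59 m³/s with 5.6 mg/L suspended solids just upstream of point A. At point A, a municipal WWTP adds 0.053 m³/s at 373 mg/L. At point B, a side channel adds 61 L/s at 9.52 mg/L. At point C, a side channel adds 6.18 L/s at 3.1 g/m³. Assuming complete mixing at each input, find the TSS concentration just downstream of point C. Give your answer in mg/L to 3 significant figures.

After input A: C = (2.59·5.6 + 0.053·373) / 2.643 = 12.97 mg/L.
61 L/s = 0.061 m³/s.
After input B: C = (2.643·12.97 + 0.061·9.52) / 2.704 = 12.89 mg/L.
6.18 L/s = 0.00618 m³/s.
After input C: C = (2.704·12.89 + 0.00618·3.1) / 2.71 = 12.87 mg/L.

12.9 mg/L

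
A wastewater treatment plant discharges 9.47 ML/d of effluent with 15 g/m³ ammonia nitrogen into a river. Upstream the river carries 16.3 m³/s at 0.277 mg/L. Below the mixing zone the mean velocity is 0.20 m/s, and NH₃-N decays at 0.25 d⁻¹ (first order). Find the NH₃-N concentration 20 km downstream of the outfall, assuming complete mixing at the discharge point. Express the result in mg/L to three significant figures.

9.47 ML/d = 0.1096 m³/s.
After complete mixing, C₀ = (0.1096·15 + 16.3·0.277) / 16.41 = 0.3753 mg/L.
Travel time t = 2e+04 m / 0.20 m/s = 1e+05 s = 1.157 d.
C = 0.3753·exp(−0.25·1.157) = 0.3753·0.7487 = 0.281 mg/L.

0.281 mg/L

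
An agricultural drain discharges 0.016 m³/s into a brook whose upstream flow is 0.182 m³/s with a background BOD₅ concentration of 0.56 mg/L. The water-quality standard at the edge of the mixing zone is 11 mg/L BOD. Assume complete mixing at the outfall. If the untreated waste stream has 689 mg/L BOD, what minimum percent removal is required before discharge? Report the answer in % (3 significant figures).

Mass balance: 11·0.198 = 0.016·Cₑ + 0.182·0.56.
Cₑ = (2.178 − 0.1019) / 0.016 = 129.8 mg/L.
Required removal = 1 − 129.8/689 = 81.17 %.

81.2 %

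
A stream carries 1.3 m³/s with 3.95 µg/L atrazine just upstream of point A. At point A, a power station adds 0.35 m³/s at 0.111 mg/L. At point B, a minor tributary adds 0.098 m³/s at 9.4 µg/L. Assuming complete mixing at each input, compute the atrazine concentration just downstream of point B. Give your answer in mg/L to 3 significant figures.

3.95 µg/L = 0.00395 mg/L.
After input A: C = (1.3·0.00395 + 0.35·0.111) / 1.65 = 0.02666 mg/L.
9.4 µg/L = 0.0094 mg/L.
After input B: C = (1.65·0.02666 + 0.098·0.0094) / 1.748 = 0.02569 mg/L.

0.0257 mg/L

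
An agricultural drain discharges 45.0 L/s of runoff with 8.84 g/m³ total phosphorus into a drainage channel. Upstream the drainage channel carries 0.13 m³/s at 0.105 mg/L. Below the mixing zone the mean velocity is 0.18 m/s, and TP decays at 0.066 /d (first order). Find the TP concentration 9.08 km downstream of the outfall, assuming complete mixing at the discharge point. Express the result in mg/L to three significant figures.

2.26 mg/L

45.0 L/s = 0.045 m³/s.
After complete mixing, C₀ = (0.045·8.84 + 0.13·0.105) / 0.175 = 2.351 mg/L.
Travel time t = 9080 m / 0.18 m/s = 5.044e+04 s = 0.5838 d.
C = 2.351·exp(−0.066·0.5838) = 2.351·0.9622 = 2.262 mg/L.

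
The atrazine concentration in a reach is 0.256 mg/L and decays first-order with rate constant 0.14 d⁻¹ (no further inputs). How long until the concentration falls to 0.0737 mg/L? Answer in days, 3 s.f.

t = ln(C₀/C)/k = ln(0.256/0.0737)/0.14 = 1.245/0.14 = 8.894 d.

8.89 d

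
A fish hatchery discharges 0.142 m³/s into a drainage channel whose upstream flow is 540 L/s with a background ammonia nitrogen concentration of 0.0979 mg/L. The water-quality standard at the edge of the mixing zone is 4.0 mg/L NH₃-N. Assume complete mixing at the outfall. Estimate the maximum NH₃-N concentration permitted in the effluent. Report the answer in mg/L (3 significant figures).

540 L/s = 0.54 m³/s.
Mass balance: 4·0.682 = 0.142·Cₑ + 0.54·0.0979.
Cₑ = (2.728 − 0.05287) / 0.142 = 18.84 mg/L.

18.8 mg/L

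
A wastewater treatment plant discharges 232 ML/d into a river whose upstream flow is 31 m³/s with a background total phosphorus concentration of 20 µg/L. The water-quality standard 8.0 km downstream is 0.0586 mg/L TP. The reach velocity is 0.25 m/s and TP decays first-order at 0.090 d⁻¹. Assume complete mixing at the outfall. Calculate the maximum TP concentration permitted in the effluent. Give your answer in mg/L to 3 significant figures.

0.529 mg/L

232 ML/d = 2.685 m³/s.
20 µg/L = 0.02 mg/L.
Travel time to the compliance point: t = 8000/0.25 = 3.2e+04 s = 0.3704 d; decay factor exp(−0.090·0.3704) = 0.9672.
So the concentration just after mixing may be at most 0.0586/0.9672 = 0.06059 mg/L.
Mass balance: 0.06059·33.69 = 2.685·Cₑ + 31·0.02.
Cₑ = (2.041 − 0.62) / 2.685 = 0.5291 mg/L.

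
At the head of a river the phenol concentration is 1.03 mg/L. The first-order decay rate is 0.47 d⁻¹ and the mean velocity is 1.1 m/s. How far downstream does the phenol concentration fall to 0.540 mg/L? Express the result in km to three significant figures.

131 km

From C = C₀·e^(−kt), t = ln(C₀/C)/k = ln(1.03/0.540)/0.47 = 0.6457/0.47 = 1.374 d.
Distance = v·t = 1.1 m/s × 1.187e+05 s = 1.306e+05 m = 130.6 km.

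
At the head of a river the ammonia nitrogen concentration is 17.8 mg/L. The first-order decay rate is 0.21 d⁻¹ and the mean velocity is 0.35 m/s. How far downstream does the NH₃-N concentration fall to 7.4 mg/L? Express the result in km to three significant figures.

126 km

From C = C₀·e^(−kt), t = ln(C₀/C)/k = ln(17.8/7.4)/0.21 = 0.8777/0.21 = 4.18 d.
Distance = v·t = 0.35 m/s × 3.611e+05 s = 1.264e+05 m = 126.4 km.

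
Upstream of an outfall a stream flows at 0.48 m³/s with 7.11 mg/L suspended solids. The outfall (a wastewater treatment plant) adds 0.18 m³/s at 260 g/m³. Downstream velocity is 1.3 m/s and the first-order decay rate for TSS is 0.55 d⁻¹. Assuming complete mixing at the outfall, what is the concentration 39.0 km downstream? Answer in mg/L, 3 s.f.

62.9 mg/L

After complete mixing, C₀ = (0.18·260 + 0.48·7.11) / 0.66 = 76.08 mg/L.
Travel time t = 3.9e+04 m / 1.3 m/s = 3e+04 s = 0.3472 d.
C = 76.08·exp(−0.55·0.3472) = 76.08·0.8262 = 62.85 mg/L.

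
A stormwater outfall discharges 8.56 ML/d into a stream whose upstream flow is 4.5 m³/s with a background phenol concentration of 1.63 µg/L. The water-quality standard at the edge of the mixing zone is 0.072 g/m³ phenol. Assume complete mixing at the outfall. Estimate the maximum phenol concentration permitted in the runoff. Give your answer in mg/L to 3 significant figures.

3.27 mg/L

8.56 ML/d = 0.09907 m³/s.
1.63 µg/L = 0.00163 mg/L.
Mass balance: 0.072·4.599 = 0.09907·Cₑ + 4.5·0.00163.
Cₑ = (0.3311 − 0.007335) / 0.09907 = 3.268 mg/L.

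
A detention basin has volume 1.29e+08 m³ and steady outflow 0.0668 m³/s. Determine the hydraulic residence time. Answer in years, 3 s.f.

Q = 0.0668 m³/s × 3.156e+07 s/yr = 2.108e+06 m³/yr.
Hydraulic residence time τ = V/Q = 1.29e+08/2.108e+06 = 61.19 yr.

61.2 yr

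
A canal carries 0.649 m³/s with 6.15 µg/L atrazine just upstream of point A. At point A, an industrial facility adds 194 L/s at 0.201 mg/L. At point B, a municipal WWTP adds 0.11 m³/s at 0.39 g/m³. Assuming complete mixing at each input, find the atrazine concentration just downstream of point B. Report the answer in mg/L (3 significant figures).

0.0901 mg/L

6.15 µg/L = 0.00615 mg/L.
194 L/s = 0.194 m³/s.
After input A: C = (0.649·0.00615 + 0.194·0.201) / 0.843 = 0.05099 mg/L.
After input B: C = (0.843·0.05099 + 0.11·0.39) / 0.953 = 0.09012 mg/L.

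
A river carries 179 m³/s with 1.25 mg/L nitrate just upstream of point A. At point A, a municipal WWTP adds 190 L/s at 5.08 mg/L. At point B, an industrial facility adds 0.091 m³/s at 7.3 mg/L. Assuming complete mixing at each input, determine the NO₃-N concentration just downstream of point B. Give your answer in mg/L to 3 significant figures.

1.26 mg/L

190 L/s = 0.19 m³/s.
After input A: C = (179·1.25 + 0.19·5.08) / 179.2 = 1.254 mg/L.
After input B: C = (179.2·1.254 + 0.091·7.3) / 179.3 = 1.257 mg/L.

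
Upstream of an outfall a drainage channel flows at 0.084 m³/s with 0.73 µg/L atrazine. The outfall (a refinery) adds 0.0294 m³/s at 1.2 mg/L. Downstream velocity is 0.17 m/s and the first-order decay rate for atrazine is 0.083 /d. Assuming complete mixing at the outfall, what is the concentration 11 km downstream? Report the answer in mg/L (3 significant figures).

0.73 µg/L = 0.00073 mg/L.
After complete mixing, C₀ = (0.0294·1.2 + 0.084·0.00073) / 0.1134 = 0.3117 mg/L.
Travel time t = 1.1e+04 m / 0.17 m/s = 6.471e+04 s = 0.7489 d.
C = 0.3117·exp(−0.083·0.7489) = 0.3117·0.9397 = 0.2929 mg/L.

0.293 mg/L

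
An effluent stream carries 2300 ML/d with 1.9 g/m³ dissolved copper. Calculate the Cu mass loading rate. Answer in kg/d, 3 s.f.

4370 kg/d

2300 ML/d = 26.62 m³/s.
Mass flux = Q·C = 26.62 m³/s × 1.9 g/m³ = 50.58 g/s.
= 50.58 g/s × 86.4 = 4370 kg/d.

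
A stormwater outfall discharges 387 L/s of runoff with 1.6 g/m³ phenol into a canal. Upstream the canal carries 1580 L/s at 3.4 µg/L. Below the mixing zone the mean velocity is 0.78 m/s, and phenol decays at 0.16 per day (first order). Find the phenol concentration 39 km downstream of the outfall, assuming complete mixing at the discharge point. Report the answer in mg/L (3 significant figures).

0.289 mg/L

387 L/s = 0.387 m³/s.
1580 L/s = 1.58 m³/s.
3.4 µg/L = 0.0034 mg/L.
After complete mixing, C₀ = (0.387·1.6 + 1.58·0.0034) / 1.967 = 0.3175 mg/L.
Travel time t = 3.9e+04 m / 0.78 m/s = 5e+04 s = 0.5787 d.
C = 0.3175·exp(−0.16·0.5787) = 0.3175·0.9116 = 0.2894 mg/L.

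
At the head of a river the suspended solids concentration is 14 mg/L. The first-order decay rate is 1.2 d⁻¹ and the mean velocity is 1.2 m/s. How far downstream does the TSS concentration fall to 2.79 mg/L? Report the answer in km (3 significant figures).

139 km

From C = C₀·e^(−kt), t = ln(C₀/C)/k = ln(14/2.79)/1.2 = 1.613/1.2 = 1.344 d.
Distance = v·t = 1.2 m/s × 1.161e+05 s = 1.394e+05 m = 139.4 km.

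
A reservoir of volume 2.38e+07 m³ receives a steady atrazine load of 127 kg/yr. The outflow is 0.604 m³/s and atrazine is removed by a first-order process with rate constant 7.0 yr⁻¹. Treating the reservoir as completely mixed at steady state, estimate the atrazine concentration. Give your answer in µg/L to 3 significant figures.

0.684 µg/L

Outflow Q = 0.604 m³/s × 3.156e+07 s/yr = 1.906e+07 m³/yr.
Steady-state CSTR mass balance: W = Q·C + k·V·C, so C = W/(Q + kV).
Q + kV = 1.906e+07 + 7.0·2.38e+07 = 1.857e+08 m³/yr.
C = 127/1.857e+08 = 6.84e-07 kg/m³ = 0.000684 mg/L = 0.684 µg/L.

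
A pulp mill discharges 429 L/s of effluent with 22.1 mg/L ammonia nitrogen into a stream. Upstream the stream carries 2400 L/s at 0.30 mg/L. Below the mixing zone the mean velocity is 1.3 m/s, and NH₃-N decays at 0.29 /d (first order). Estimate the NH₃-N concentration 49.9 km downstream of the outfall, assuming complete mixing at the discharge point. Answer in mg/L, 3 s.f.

429 L/s = 0.429 m³/s.
2400 L/s = 2.4 m³/s.
After complete mixing, C₀ = (0.429·22.1 + 2.4·0.3) / 2.829 = 3.606 mg/L.
Travel time t = 4.99e+04 m / 1.3 m/s = 3.838e+04 s = 0.4443 d.
C = 3.606·exp(−0.29·0.4443) = 3.606·0.8791 = 3.17 mg/L.

3.17 mg/L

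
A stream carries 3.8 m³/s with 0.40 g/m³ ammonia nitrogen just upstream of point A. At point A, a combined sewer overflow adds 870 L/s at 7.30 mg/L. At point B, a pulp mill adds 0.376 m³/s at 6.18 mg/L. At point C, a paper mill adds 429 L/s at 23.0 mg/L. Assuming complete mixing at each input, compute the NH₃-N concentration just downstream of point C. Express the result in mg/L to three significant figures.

3.66 mg/L

870 L/s = 0.87 m³/s.
After input A: C = (3.8·0.4 + 0.87·7.3) / 4.67 = 1.685 mg/L.
After input B: C = (4.67·1.685 + 0.376·6.18) / 5.046 = 2.02 mg/L.
429 L/s = 0.429 m³/s.
After input C: C = (5.046·2.02 + 0.429·23) / 5.475 = 3.664 mg/L.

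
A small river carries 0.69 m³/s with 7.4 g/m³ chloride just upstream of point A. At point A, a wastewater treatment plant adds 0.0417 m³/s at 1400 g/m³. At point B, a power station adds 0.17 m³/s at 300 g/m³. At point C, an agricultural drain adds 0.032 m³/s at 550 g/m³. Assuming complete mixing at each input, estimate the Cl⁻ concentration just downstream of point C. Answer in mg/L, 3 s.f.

141 mg/L

After input A: C = (0.69·7.4 + 0.0417·1400) / 0.7317 = 86.77 mg/L.
After input B: C = (0.7317·86.77 + 0.17·300) / 0.9017 = 127 mg/L.
After input C: C = (0.9017·127 + 0.032·550) / 0.9337 = 141.5 mg/L.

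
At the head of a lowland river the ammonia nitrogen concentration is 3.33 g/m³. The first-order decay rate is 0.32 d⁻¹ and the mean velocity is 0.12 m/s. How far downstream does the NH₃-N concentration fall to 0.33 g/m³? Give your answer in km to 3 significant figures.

74.9 km

From C = C₀·e^(−kt), t = ln(C₀/C)/k = ln(3.33/0.33)/0.32 = 2.312/0.32 = 7.224 d.
Distance = v·t = 0.12 m/s × 6.241e+05 s = 7.49e+04 m = 74.9 km.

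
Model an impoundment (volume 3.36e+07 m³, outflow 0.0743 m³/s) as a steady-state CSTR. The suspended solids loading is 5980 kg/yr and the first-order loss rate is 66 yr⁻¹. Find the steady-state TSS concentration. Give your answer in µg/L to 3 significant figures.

Outflow Q = 0.0743 m³/s × 3.156e+07 s/yr = 2.345e+06 m³/yr.
Steady-state CSTR mass balance: W = Q·C + k·V·C, so C = W/(Q + kV).
Q + kV = 2.345e+06 + 66·3.36e+07 = 2.22e+09 m³/yr.
C = 5980/2.22e+09 = 2.694e-06 kg/m³ = 0.002694 mg/L = 2.694 µg/L.

2.69 µg/L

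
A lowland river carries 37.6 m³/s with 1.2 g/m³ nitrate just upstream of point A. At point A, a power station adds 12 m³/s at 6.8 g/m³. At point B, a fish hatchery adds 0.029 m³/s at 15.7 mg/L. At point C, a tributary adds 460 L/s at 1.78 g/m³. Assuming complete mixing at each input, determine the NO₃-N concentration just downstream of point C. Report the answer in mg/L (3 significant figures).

After input A: C = (37.6·1.2 + 12·6.8) / 49.6 = 2.555 mg/L.
After input B: C = (49.6·2.555 + 0.029·15.7) / 49.63 = 2.563 mg/L.
460 L/s = 0.46 m³/s.
After input C: C = (49.63·2.563 + 0.46·1.78) / 50.09 = 2.555 mg/L.

2.56 mg/L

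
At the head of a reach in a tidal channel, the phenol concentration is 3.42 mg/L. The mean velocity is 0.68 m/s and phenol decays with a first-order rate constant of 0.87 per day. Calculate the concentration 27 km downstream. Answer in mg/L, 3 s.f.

2.29 mg/L

Travel time t = 27 km / 0.68 m/s = 2.7e+04/0.68 = 3.971e+04 s = 0.4596 d.
First-order decay: C = 3.42·exp(−0.87·0.4596) = 3.42·0.6704 = 2.293 mg/L.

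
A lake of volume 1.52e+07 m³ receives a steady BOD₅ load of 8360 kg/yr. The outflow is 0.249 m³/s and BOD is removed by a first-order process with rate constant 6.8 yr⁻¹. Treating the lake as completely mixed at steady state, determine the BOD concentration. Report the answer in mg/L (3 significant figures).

Outflow Q = 0.249 m³/s × 3.156e+07 s/yr = 7.858e+06 m³/yr.
Steady-state CSTR mass balance: W = Q·C + k·V·C, so C = W/(Q + kV).
Q + kV = 7.858e+06 + 6.8·1.52e+07 = 1.112e+08 m³/yr.
C = 8360/1.112e+08 = 7.517e-05 kg/m³ = 0.07517 mg/L.

0.0752 mg/L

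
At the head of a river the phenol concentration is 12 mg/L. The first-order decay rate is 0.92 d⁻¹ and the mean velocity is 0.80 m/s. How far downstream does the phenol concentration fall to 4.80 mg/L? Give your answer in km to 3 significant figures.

68.8 km

From C = C₀·e^(−kt), t = ln(C₀/C)/k = ln(12/4.80)/0.92 = 0.9163/0.92 = 0.996 d.
Distance = v·t = 0.80 m/s × 8.605e+04 s = 6.884e+04 m = 68.84 km.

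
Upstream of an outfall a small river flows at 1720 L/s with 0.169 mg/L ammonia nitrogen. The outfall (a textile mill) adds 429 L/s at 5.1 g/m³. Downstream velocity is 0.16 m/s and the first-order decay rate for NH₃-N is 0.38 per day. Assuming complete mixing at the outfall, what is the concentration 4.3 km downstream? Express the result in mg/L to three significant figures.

1.02 mg/L

429 L/s = 0.429 m³/s.
1720 L/s = 1.72 m³/s.
After complete mixing, C₀ = (0.429·5.1 + 1.72·0.169) / 2.149 = 1.153 mg/L.
Travel time t = 4300 m / 0.16 m/s = 2.688e+04 s = 0.3111 d.
C = 1.153·exp(−0.38·0.3111) = 1.153·0.8885 = 1.025 mg/L.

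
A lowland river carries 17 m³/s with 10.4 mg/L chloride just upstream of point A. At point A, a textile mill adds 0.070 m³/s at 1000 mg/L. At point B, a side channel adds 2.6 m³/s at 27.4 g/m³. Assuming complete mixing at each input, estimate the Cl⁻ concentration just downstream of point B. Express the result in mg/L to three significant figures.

16.2 mg/L

After input A: C = (17·10.4 + 0.07·1000) / 17.07 = 14.46 mg/L.
After input B: C = (17.07·14.46 + 2.6·27.4) / 19.67 = 16.17 mg/L.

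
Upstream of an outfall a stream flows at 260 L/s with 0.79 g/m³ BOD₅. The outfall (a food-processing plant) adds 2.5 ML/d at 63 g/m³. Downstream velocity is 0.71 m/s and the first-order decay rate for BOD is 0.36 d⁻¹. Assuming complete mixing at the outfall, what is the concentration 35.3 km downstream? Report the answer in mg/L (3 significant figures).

5.71 mg/L

2.5 ML/d = 0.02894 m³/s.
260 L/s = 0.26 m³/s.
After complete mixing, C₀ = (0.02894·63 + 0.26·0.79) / 0.2889 = 7.02 mg/L.
Travel time t = 3.53e+04 m / 0.71 m/s = 4.972e+04 s = 0.5754 d.
C = 7.02·exp(−0.36·0.5754) = 7.02·0.8129 = 5.706 mg/L.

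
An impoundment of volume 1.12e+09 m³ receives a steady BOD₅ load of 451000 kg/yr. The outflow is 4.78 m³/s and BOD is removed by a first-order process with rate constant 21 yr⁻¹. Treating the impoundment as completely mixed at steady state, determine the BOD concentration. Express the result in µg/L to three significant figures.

Outflow Q = 4.78 m³/s × 3.156e+07 s/yr = 1.508e+08 m³/yr.
Steady-state CSTR mass balance: W = Q·C + k·V·C, so C = W/(Q + kV).
Q + kV = 1.508e+08 + 21·1.12e+09 = 2.367e+10 m³/yr.
C = 451000/2.367e+10 = 1.905e-05 kg/m³ = 0.01905 mg/L = 19.05 µg/L.

19.1 µg/L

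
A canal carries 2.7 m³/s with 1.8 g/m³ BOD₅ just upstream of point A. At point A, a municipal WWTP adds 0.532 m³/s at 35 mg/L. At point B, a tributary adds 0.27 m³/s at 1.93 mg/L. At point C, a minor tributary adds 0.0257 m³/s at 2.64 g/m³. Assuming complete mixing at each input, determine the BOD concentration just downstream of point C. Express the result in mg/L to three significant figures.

After input A: C = (2.7·1.8 + 0.532·35) / 3.232 = 7.265 mg/L.
After input B: C = (3.232·7.265 + 0.27·1.93) / 3.502 = 6.854 mg/L.
After input C: C = (3.502·6.854 + 0.0257·2.64) / 3.528 = 6.823 mg/L.

6.82 mg/L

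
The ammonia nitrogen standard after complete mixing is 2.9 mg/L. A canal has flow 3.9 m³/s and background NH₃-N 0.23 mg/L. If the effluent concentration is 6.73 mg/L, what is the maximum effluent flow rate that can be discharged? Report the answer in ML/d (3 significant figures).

Mass balance at complete mixing: C_std·(Q_w + Q_r) = Q_w·C_e + Q_r·C_b.
Rearranging, Q_w = Q_r·(C_std − C_b)/(C_e − C_std) = 3.9·(2.9 − 0.23) / (6.73 − 2.9) = 2.719 m³/s.
= 234.9 ML/d.

235 ML/d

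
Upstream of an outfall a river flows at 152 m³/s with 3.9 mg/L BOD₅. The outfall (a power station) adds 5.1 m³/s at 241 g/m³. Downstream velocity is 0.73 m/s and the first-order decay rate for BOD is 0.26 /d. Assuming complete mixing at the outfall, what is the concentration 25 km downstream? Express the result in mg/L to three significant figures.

10.5 mg/L

After complete mixing, C₀ = (5.1·241 + 152·3.9) / 157.1 = 11.6 mg/L.
Travel time t = 2.5e+04 m / 0.73 m/s = 3.425e+04 s = 0.3964 d.
C = 11.6·exp(−0.26·0.3964) = 11.6·0.9021 = 10.46 mg/L.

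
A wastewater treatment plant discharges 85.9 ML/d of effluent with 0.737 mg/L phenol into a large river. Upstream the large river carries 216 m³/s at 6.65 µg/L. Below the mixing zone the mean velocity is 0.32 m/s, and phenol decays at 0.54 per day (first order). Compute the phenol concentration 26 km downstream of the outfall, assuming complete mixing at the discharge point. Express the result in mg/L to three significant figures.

0.00602 mg/L

85.9 ML/d = 0.9942 m³/s.
6.65 µg/L = 0.00665 mg/L.
After complete mixing, C₀ = (0.9942·0.737 + 216·0.00665) / 217 = 0.009996 mg/L.
Travel time t = 2.6e+04 m / 0.32 m/s = 8.125e+04 s = 0.9404 d.
C = 0.009996·exp(−0.54·0.9404) = 0.009996·0.6018 = 0.006016 mg/L.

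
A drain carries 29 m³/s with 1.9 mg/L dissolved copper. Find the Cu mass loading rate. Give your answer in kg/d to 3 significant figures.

Mass flux = Q·C = 29 m³/s × 1.9 g/m³ = 55.1 g/s.
= 55.1 g/s × 86.4 = 4761 kg/d.

4760 kg/d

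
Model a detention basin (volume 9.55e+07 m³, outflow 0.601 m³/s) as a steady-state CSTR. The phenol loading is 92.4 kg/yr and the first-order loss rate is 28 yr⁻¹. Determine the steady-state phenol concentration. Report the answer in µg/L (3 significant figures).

Outflow Q = 0.601 m³/s × 3.156e+07 s/yr = 1.897e+07 m³/yr.
Steady-state CSTR mass balance: W = Q·C + k·V·C, so C = W/(Q + kV).
Q + kV = 1.897e+07 + 28·9.55e+07 = 2.693e+09 m³/yr.
C = 92.4/2.693e+09 = 3.431e-08 kg/m³ = 3.431e-05 mg/L = 0.03431 µg/L.

0.0343 µg/L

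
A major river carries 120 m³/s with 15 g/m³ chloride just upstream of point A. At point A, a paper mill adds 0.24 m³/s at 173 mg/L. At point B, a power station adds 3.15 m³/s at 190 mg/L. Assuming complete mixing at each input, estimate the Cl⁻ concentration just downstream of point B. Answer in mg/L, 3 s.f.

After input A: C = (120·15 + 0.24·173) / 120.2 = 15.32 mg/L.
After input B: C = (120.2·15.32 + 3.15·190) / 123.4 = 19.77 mg/L.

19.8 mg/L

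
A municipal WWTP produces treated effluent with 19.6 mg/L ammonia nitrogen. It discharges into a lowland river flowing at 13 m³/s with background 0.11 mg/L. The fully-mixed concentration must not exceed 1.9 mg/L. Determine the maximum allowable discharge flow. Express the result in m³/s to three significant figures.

1.31 m³/s

Mass balance at complete mixing: C_std·(Q_w + Q_r) = Q_w·C_e + Q_r·C_b.
Rearranging, Q_w = Q_r·(C_std − C_b)/(C_e − C_std) = 13·(1.9 − 0.11) / (19.6 − 1.9) = 1.315 m³/s.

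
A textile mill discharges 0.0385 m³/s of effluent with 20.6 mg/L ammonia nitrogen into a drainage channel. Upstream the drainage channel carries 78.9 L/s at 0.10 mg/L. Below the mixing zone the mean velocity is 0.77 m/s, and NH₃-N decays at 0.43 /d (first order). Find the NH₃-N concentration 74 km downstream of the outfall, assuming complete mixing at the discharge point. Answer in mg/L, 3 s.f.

78.9 L/s = 0.0789 m³/s.
After complete mixing, C₀ = (0.0385·20.6 + 0.0789·0.1) / 0.1174 = 6.823 mg/L.
Travel time t = 7.4e+04 m / 0.77 m/s = 9.61e+04 s = 1.112 d.
C = 6.823·exp(−0.43·1.112) = 6.823·0.6198 = 4.229 mg/L.

4.23 mg/L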